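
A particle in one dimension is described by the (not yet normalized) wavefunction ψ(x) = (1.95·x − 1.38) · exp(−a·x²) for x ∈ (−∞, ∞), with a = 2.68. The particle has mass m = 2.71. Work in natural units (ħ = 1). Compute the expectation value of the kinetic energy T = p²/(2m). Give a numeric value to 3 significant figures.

T = −(ħ²/2m) d²/dx², so ⟨T⟩ = −(ħ²/2m) ∫ ψ*·ψ'' dx / ∫|ψ|² dx; with m = 2.71.
Expand each integrand as polynomial × e^(−2ax²) and use ∫x^(2j)·e^(−2ax²) dx = (2j−1)!!/(4a)^j · √(π/(2a)), odd powers → 0; here √(π/(2a)) = 0.76558. Differentiate with the product rule, d/dx e^(−ax²) = −2ax·e^(−ax²).
State is unnormalized: ∫|ψ|² dx = 1.7295, and ∫ψ*·(−ħ²/2m · ψ'') dx = 1.1238, so ⟨T⟩ = 1.1238 / 1.7295.
⟨T⟩ = 0.64974.

0.650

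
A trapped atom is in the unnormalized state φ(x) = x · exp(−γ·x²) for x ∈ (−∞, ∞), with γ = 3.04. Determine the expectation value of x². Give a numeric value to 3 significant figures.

0.247

⟨x²⟩ = ∫ x²·|φ|² dx / ∫|φ|² dx (integrals over the domain).
Expand each integrand as polynomial × e^(−2γx²) and use ∫x^(2j)·e^(−2γx²) dx = (2j−1)!!/(4γ)^j · √(π/(2γ)), odd powers → 0; here √(π/(2γ)) = 0.71882.
State is unnormalized: ∫|φ|² dx = 0.059114, and ∫φ*·x²·φ dx = 0.014584, so ⟨x²⟩ = 0.014584 / 0.059114.
⟨x²⟩ = 0.24671.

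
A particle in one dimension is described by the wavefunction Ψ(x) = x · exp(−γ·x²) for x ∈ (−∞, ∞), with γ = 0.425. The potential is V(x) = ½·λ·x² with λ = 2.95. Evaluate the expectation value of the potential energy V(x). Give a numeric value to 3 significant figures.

⟨V⟩ = ∫ V(x)·|Ψ|² dx / ∫|Ψ|² dx.
Expand each integrand as polynomial × e^(−2γx²) and use ∫x^(2j)·e^(−2γx²) dx = (2j−1)!!/(4γ)^j · √(π/(2γ)), odd powers → 0; here √(π/(2γ)) = 1.9225.
State is unnormalized: ∫|Ψ|² dx = 1.1309, and ∫Ψ*·V(x)·Ψ dx = 2.9436, so ⟨V⟩ = 2.9436 / 1.1309.
⟨V⟩ = 2.6029.

2.60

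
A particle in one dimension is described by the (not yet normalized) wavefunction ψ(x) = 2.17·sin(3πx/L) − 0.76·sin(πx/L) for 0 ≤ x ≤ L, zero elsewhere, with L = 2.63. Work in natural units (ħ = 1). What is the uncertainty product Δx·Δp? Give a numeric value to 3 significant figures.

Δx = √(⟨x²⟩−⟨x⟩²), Δp = √(⟨p²⟩−⟨p⟩²).
On 0 ≤ x ≤ L (j ≠ l): ∫sin²(jπx/L) dx = L/2, ∫sin(jπx/L)·sin(lπx/L) dx = 0; diagonal moments ∫x·sin²(jπx/L) dx = L²/4, ∫x²·sin²(jπx/L) dx = L³·(1/6 − 1/(4j²π²)); cross terms ∫x·sin(jπx/L)·sin(lπx/L) dx = 0 for j + l even and −4jlL²/(π²(j² − l²)²) for j + l odd, ∫x²·sin(jπx/L)·sin(lπx/L) dx = (−1)^(j+l)·4jlL³/(π²(j² − l²)²); higher powers the same way via product-to-sum and parts. d²/dx² sin(jπx/L) = −(jπ/L)²·sin(jπx/L); on 0 ≤ x ≤ L, ∫sin²(jπx/L) dx = L/2 and ∫sin(jπx/L)·sin(lπx/L) dx = 0 for j ≠ l, so only diagonal terms survive in ∫|ψ|² and ∫ψ·ψ″; ∫ψ·ψ′ dx = [ψ²/2] between the walls = 0.
Normalization: ∫|ψ|² dx = 6.9517.
⟨x⟩ = 1.3150, ⟨x²⟩ = 2.0687 ⇒ Δx = 0.58264.
⟨p⟩ = 0.0000, ⟨p²⟩ = 11.595 ⇒ Δp = 3.4051.
Δx·Δp = 1.9839.

1.98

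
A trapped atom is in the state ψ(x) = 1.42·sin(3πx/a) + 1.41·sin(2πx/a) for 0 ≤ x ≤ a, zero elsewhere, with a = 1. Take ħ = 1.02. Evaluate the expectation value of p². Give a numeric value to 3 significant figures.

p² ψ = −ħ² d²ψ/dx²; ⟨p²⟩ = −ħ² ∫ ψ*·ψ'' dx / ∫|ψ|² dx.
d²/dx² sin(jπx/a) = −(jπ/a)²·sin(jπx/a); on 0 ≤ x ≤ a, ∫sin²(jπx/a) dx = a/2 and ∫sin(jπx/a)·sin(lπx/a) dx = 0 for j ≠ l, so only diagonal terms survive in ∫|ψ|² and ∫ψ·ψ″; ∫ψ·ψ′ dx = [ψ²/2] between the walls = 0.
State is unnormalized: ∫|ψ|² dx = 2.0023, and ∫ψ*·(−ħ² ψ'') dx = 134.00, so ⟨p²⟩ = 134.00 / 2.0023.
⟨p²⟩ = 66.926.

66.9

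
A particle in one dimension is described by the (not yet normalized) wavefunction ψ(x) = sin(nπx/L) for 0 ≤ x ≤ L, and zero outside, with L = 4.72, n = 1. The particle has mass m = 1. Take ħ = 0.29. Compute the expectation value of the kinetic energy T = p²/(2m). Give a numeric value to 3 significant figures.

T = −(ħ²/2m) d²/dx², so ⟨T⟩ = −(ħ²/2m) ∫ ψ*·ψ'' dx / ∫|ψ|² dx; with m = 1.
d/dx sin(nπx/L) = (nπ/L)·cos(nπx/L) and d²/dx² sin(nπx/L) = −(nπ/L)²·sin(nπx/L); on 0 ≤ x ≤ L, ∫sin²(nπx/L) dx = L/2 and ∫sin(nπx/L)·cos(nπx/L) dx = 0.
State is unnormalized: ∫|ψ|² dx = 2.3600, and ∫ψ*·(−ħ²/2m · ψ'') dx = 0.043964, so ⟨T⟩ = 0.043964 / 2.3600.
⟨T⟩ = 0.018629.

0.0186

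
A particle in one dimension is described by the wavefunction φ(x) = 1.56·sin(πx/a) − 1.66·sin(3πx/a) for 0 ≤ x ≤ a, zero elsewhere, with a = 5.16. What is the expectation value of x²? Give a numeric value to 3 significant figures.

7.15

⟨x²⟩ = ∫ x²·|φ|² dx / ∫|φ|² dx (integrals over the domain).
On 0 ≤ x ≤ a (j ≠ l): ∫sin²(jπx/a) dx = a/2, ∫sin(jπx/a)·sin(lπx/a) dx = 0; diagonal moments ∫x·sin²(jπx/a) dx = a²/4, ∫x²·sin²(jπx/a) dx = a³·(1/6 − 1/(4j²π²)); cross terms ∫x·sin(jπx/a)·sin(lπx/a) dx = 0 for j + l even and −4jla²/(π²(j² − l²)²) for j + l odd, ∫x²·sin(jπx/a)·sin(lπx/a) dx = (−1)^(j+l)·4jla³/(π²(j² − l²)²); higher powers the same way via product-to-sum and parts.
State is unnormalized: ∫|φ|² dx = 13.388, and ∫φ*·x²·φ dx = 95.770, so ⟨x²⟩ = 95.770 / 13.388.
⟨x²⟩ = 7.1533.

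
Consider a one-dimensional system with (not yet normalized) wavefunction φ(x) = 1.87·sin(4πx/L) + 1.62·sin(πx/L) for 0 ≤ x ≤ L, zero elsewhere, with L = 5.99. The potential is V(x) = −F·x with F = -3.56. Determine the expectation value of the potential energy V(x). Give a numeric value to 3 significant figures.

⟨V⟩ = ∫ V(x)·|φ|² dx / ∫|φ|² dx.
On 0 ≤ x ≤ L (j ≠ l): ∫sin²(jπx/L) dx = L/2, ∫sin(jπx/L)·sin(lπx/L) dx = 0; diagonal moments ∫x·sin²(jπx/L) dx = L²/4, ∫x²·sin²(jπx/L) dx = L³·(1/6 − 1/(4j²π²)); cross terms ∫x·sin(jπx/L)·sin(lπx/L) dx = 0 for j + l even and −4jlL²/(π²(j² − l²)²) for j + l odd, ∫x²·sin(jπx/L)·sin(lπx/L) dx = (−1)^(j+l)·4jlL³/(π²(j² − l²)²); higher powers the same way via product-to-sum and parts.
State is unnormalized: ∫|φ|² dx = 18.333, and ∫φ*·V(x)·φ dx = 189.90, so ⟨V⟩ = 189.90 / 18.333.
⟨V⟩ = 10.358.

10.4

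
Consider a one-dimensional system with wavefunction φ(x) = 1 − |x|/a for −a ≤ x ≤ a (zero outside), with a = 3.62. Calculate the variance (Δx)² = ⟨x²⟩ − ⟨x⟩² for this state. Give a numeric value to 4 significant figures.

1.310

Compute ⟨x⟩ and ⟨x²⟩ separately, then (Δx)² = ⟨x²⟩ − ⟨x⟩².
φ is even, so ∫ over [−a, a] = 2∫₀ᵃ with φ = 1 − x/a there: ∫₀ᵃ (1 − x/a)² dx = a/3, ∫₀ᵃ x²(1 − x/a)² dx = a³/30, ∫₀ᵃ x⁴(1 − x/a)² dx = a⁵/105.
Normalization: ∫|φ|² dx = 2.4133.
⟨x⟩ = 0.0000 and ⟨x²⟩ = 1.3104.
(Δx)² = 1.3104 − (0.0000)² = 1.3104.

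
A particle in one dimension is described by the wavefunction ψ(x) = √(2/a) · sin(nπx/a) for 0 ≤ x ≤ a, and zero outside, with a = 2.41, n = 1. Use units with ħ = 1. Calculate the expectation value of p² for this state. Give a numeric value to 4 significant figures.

1.699

p² ψ = −ħ² d²ψ/dx²; ⟨p²⟩ = −ħ² ∫ ψ*·ψ'' dx.
d/dx sin(nπx/a) = (nπ/a)·cos(nπx/a) and d²/dx² sin(nπx/a) = −(nπ/a)²·sin(nπx/a); on 0 ≤ x ≤ a, ∫sin²(nπx/a) dx = a/2 and ∫sin(nπx/a)·cos(nπx/a) dx = 0.
⟨p²⟩ = 1.6993.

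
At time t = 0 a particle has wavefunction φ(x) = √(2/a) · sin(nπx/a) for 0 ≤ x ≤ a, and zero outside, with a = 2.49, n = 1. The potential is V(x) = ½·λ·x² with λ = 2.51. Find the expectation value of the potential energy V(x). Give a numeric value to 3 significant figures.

2.20

⟨V⟩ = ∫ V(x)·|φ|² dx.
With sin²θ = (1 − cos2θ)/2 on 0 ≤ x ≤ a: ∫sin²(nπx/a) dx = a/2, ∫x·sin²(nπx/a) dx = a²/4, ∫x²·sin²(nπx/a) dx = a³·(1/6 − 1/(4n²π²)); higher powers xᵏ the same way, integrating xᵏ·cos(2nπx/a) by parts.
⟨V⟩ = 2.1995.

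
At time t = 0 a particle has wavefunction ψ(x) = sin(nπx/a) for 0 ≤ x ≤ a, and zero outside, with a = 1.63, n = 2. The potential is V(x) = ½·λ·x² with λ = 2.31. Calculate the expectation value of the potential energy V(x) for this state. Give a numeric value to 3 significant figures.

⟨V⟩ = ∫ V(x)·|ψ|² dx / ∫|ψ|² dx.
With sin²θ = (1 − cos2θ)/2 on 0 ≤ x ≤ a: ∫sin²(nπx/a) dx = a/2, ∫x·sin²(nπx/a) dx = a²/4, ∫x²·sin²(nπx/a) dx = a³·(1/6 − 1/(4n²π²)); higher powers xᵏ the same way, integrating xᵏ·cos(2nπx/a) by parts.
State is unnormalized: ∫|ψ|² dx = 0.81500, and ∫ψ*·V(x)·ψ dx = 0.80199, so ⟨V⟩ = 0.80199 / 0.81500.
⟨V⟩ = 0.98404.

0.984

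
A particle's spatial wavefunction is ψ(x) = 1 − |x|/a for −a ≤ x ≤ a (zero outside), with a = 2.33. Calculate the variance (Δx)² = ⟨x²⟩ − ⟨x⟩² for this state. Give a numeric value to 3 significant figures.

Compute ⟨x⟩ and ⟨x²⟩ separately, then (Δx)² = ⟨x²⟩ − ⟨x⟩².
ψ is even, so ∫ over [−a, a] = 2∫₀ᵃ with ψ = 1 − x/a there: ∫₀ᵃ (1 − x/a)² dx = a/3, ∫₀ᵃ x²(1 − x/a)² dx = a³/30, ∫₀ᵃ x⁴(1 − x/a)² dx = a⁵/105.
Normalization: ∫|ψ|² dx = 1.5533.
⟨x⟩ = 0.0000 and ⟨x²⟩ = 0.54289.
(Δx)² = 0.54289 − (0.0000)² = 0.54289.

0.543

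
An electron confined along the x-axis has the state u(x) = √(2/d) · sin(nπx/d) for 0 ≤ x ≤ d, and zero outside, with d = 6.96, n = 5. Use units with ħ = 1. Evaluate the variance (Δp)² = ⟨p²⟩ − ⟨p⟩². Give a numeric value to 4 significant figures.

Compute ⟨p⟩ and ⟨p²⟩ separately; (Δp)² = ⟨p²⟩ − ⟨p⟩².
d/dx sin(nπx/d) = (nπ/d)·cos(nπx/d) and d²/dx² sin(nπx/d) = −(nπ/d)²·sin(nπx/d); on 0 ≤ x ≤ d, ∫sin²(nπx/d) dx = d/2 and ∫sin(nπx/d)·cos(nπx/d) dx = 0.
⟨p⟩ = 0.0000 and ⟨p²⟩ = 5.0936.
(Δp)² = 5.0936 − (0.0000)² = 5.0936.

5.094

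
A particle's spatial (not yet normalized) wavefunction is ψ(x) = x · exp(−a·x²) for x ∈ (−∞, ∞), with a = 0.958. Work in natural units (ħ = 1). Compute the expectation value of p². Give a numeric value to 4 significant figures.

2.874

p² ψ = −ħ² d²ψ/dx²; ⟨p²⟩ = −ħ² ∫ ψ*·ψ'' dx / ∫|ψ|² dx.
Expand each integrand as polynomial × e^(−2ax²) and use ∫x^(2j)·e^(−2ax²) dx = (2j−1)!!/(4a)^j · √(π/(2a)), odd powers → 0; here √(π/(2a)) = 1.2805. Differentiate with the product rule, d/dx e^(−ax²) = −2ax·e^(−ax²).
State is unnormalized: ∫|ψ|² dx = 0.33416, and ∫ψ*·(−ħ² ψ'') dx = 0.96037, so ⟨p²⟩ = 0.96037 / 0.33416.
⟨p²⟩ = 2.8740.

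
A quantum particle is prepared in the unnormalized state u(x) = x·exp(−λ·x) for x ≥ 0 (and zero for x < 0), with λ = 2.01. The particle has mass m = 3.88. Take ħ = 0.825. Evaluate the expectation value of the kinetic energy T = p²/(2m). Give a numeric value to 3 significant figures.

T = −(ħ²/2m) d²/dx², so ⟨T⟩ = −(ħ²/2m) ∫ u*·u'' dx / ∫|u|² dx; with m = 3.88.
Differentiate x·exp(−λ·x) with the product rule; every integrand then reduces to terms xʲ·e^(−2λx) on [0, ∞), with ∫₀^∞ xʲ·e^(−2λx) dx = j!/(2λ)^(j+1).
State is unnormalized: ∫|u|² dx = 0.030786, and ∫u*·(−ħ²/2m · u'') dx = 0.010909, so ⟨T⟩ = 0.010909 / 0.030786.
⟨T⟩ = 0.35435.

0.354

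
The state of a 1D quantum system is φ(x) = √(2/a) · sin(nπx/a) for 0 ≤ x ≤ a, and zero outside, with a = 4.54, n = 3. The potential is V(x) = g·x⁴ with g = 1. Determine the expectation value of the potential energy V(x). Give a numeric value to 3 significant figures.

80.3

⟨V⟩ = ∫ V(x)·|φ|² dx.
With sin²θ = (1 − cos2θ)/2 on 0 ≤ x ≤ a: ∫sin²(nπx/a) dx = a/2, ∫x·sin²(nπx/a) dx = a²/4, ∫x²·sin²(nπx/a) dx = a³·(1/6 − 1/(4n²π²)); higher powers xᵏ the same way, integrating xᵏ·cos(2nπx/a) by parts.
⟨V⟩ = 80.266.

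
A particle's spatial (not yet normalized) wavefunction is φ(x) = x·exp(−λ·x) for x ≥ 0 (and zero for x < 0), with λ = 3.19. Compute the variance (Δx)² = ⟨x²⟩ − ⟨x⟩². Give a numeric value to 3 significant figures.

0.0737

Compute ⟨x⟩ and ⟨x²⟩ separately, then (Δx)² = ⟨x²⟩ − ⟨x⟩².
Every integrand reduces to terms xʲ·e^(−2λx) on [0, ∞); use ∫₀^∞ xʲ·e^(−2λx) dx = j!/(2λ)^(j+1).
Normalization: ∫|φ|² dx = 0.0077014.
⟨x⟩ = 0.47022 and ⟨x²⟩ = 0.29481.
(Δx)² = 0.29481 − (0.47022)² = 0.073702.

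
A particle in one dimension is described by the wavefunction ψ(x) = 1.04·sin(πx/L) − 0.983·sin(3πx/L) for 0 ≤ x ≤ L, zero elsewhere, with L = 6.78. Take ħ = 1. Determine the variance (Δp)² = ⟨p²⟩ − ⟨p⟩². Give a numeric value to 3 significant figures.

Compute ⟨p⟩ and ⟨p²⟩ separately; (Δp)² = ⟨p²⟩ − ⟨p⟩².
d²/dx² sin(jπx/L) = −(jπ/L)²·sin(jπx/L); on 0 ≤ x ≤ L, ∫sin²(jπx/L) dx = L/2 and ∫sin(jπx/L)·sin(lπx/L) dx = 0 for j ≠ l, so only diagonal terms survive in ∫|ψ|² and ∫ψ·ψ″; ∫ψ·ψ′ dx = [ψ²/2] between the walls = 0.
Normalization: ∫|ψ|² dx = 6.9423.
⟨p⟩ = 0.0000 and ⟨p²⟩ = 1.0252.
(Δp)² = 1.0252 − (0.0000)² = 1.0252.

1.03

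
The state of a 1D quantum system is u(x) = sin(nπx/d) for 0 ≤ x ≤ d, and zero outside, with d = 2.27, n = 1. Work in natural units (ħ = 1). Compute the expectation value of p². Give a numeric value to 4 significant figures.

1.915

p² u = −ħ² d²u/dx²; ⟨p²⟩ = −ħ² ∫ u*·u'' dx / ∫|u|² dx.
d/dx sin(nπx/d) = (nπ/d)·cos(nπx/d) and d²/dx² sin(nπx/d) = −(nπ/d)²·sin(nπx/d); on 0 ≤ x ≤ d, ∫sin²(nπx/d) dx = d/2 and ∫sin(nπx/d)·cos(nπx/d) dx = 0.
State is unnormalized: ∫|u|² dx = 1.1350, and ∫u*·(−ħ² u'') dx = 2.1739, so ⟨p²⟩ = 2.1739 / 1.1350.
⟨p²⟩ = 1.9153.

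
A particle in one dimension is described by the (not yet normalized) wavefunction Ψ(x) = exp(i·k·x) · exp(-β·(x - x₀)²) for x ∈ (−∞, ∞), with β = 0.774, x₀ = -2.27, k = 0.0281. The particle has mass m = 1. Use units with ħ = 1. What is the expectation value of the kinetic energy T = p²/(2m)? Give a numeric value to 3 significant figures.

T = −(ħ²/2m) d²/dx², so ⟨T⟩ = −(ħ²/2m) ∫ Ψ*·Ψ'' dx / ∫|Ψ|² dx; with m = 1.
Gaussian moments (u = x − x₀): ∫u^(2j)·e^(−2βu²) du = (2j−1)!!/(4β)^j · √(π/(2β)), odd powers integrate to 0; here √(π/(2β)) = 1.4246. Derivatives: Ψ′ = (ik − 2βu)·Ψ, Ψ″ = ((ik − 2βu)² − 2β)·Ψ; the odd-in-u pieces drop out.
State is unnormalized: ∫|Ψ|² dx = 1.4246, and ∫Ψ*·(−ħ²/2m · Ψ'') dx = 0.55188, so ⟨T⟩ = 0.55188 / 1.4246.
⟨T⟩ = 0.38739.

0.387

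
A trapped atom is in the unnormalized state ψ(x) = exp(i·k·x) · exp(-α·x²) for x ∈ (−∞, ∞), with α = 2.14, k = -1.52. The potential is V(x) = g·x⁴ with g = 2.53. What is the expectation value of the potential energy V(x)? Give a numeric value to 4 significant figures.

⟨V⟩ = ∫ V(x)·|ψ|² dx / ∫|ψ|² dx.
Gaussian moments: ∫x^(2j)·e^(−2αx²) dx = (2j−1)!!/(4α)^j · √(π/(2α)), odd powers integrate to 0; here √(π/(2α)) = 0.85675.
State is unnormalized: ∫|ψ|² dx = 0.85675, and ∫ψ*·V(x)·ψ dx = 0.088746, so ⟨V⟩ = 0.088746 / 0.85675.
⟨V⟩ = 0.10358.

0.1036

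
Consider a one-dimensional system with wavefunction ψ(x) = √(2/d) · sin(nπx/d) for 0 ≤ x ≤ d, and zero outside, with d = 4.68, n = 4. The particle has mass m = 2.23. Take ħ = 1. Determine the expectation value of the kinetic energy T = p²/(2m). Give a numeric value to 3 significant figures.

T = −(ħ²/2m) d²/dx², so ⟨T⟩ = −(ħ²/2m) ∫ ψ*·ψ'' dx; with m = 2.23.
d/dx sin(nπx/d) = (nπ/d)·cos(nπx/d) and d²/dx² sin(nπx/d) = −(nπ/d)²·sin(nπx/d); on 0 ≤ x ≤ d, ∫sin²(nπx/d) dx = d/2 and ∫sin(nπx/d)·cos(nπx/d) dx = 0.
⟨T⟩ = 1.6166.

1.62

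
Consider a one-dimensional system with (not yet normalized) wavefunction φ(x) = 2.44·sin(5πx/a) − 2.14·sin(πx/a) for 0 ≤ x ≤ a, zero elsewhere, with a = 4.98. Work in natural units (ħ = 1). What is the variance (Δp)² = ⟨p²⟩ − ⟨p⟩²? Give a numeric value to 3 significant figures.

Compute ⟨p⟩ and ⟨p²⟩ separately; (Δp)² = ⟨p²⟩ − ⟨p⟩².
d²/dx² sin(jπx/a) = −(jπ/a)²·sin(jπx/a); on 0 ≤ x ≤ a, ∫sin²(jπx/a) dx = a/2 and ∫sin(jπx/a)·sin(lπx/a) dx = 0 for j ≠ l, so only diagonal terms survive in ∫|φ|² and ∫φ·φ″; ∫φ·φ′ dx = [φ²/2] between the walls = 0.
Normalization: ∫|φ|² dx = 26.228.
⟨p⟩ = 0.0000 and ⟨p²⟩ = 5.7964.
(Δp)² = 5.7964 − (0.0000)² = 5.7964.

5.80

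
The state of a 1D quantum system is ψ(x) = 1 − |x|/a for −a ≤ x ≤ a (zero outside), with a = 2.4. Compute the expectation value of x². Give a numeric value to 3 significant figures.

0.576

⟨x²⟩ = ∫ x²·|ψ|² dx / ∫|ψ|² dx (integrals over the domain).
ψ is even, so ∫ over [−a, a] = 2∫₀ᵃ with ψ = 1 − x/a there: ∫₀ᵃ (1 − x/a)² dx = a/3, ∫₀ᵃ x²(1 − x/a)² dx = a³/30, ∫₀ᵃ x⁴(1 − x/a)² dx = a⁵/105.
State is unnormalized: ∫|ψ|² dx = 1.6000, and ∫ψ*·x²·ψ dx = 0.92160, so ⟨x²⟩ = 0.92160 / 1.6000.
⟨x²⟩ = 0.57600.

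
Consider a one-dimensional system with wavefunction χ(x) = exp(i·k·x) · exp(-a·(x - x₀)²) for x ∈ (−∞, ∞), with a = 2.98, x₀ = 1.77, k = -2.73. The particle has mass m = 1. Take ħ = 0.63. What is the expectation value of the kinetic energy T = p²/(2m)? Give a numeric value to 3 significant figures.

T = −(ħ²/2m) d²/dx², so ⟨T⟩ = −(ħ²/2m) ∫ χ*·χ'' dx / ∫|χ|² dx; with m = 1.
Gaussian moments (u = x − x₀): ∫u^(2j)·e^(−2au²) du = (2j−1)!!/(4a)^j · √(π/(2a)), odd powers integrate to 0; here √(π/(2a)) = 0.72603. Derivatives: χ′ = (ik − 2au)·χ, χ″ = ((ik − 2au)² − 2a)·χ; the odd-in-u pieces drop out.
State is unnormalized: ∫|χ|² dx = 0.72603, and ∫χ*·(−ħ²/2m · χ'') dx = 1.5032, so ⟨T⟩ = 1.5032 / 0.72603.
⟨T⟩ = 2.0704.

2.07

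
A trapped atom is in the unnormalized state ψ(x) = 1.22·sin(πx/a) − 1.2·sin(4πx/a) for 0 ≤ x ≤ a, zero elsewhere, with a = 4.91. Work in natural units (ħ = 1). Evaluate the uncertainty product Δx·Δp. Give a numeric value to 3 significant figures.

2.15

Δx = √(⟨x²⟩−⟨x⟩²), Δp = √(⟨p²⟩−⟨p⟩²).
On 0 ≤ x ≤ a (j ≠ l): ∫sin²(jπx/a) dx = a/2, ∫sin(jπx/a)·sin(lπx/a) dx = 0; diagonal moments ∫x·sin²(jπx/a) dx = a²/4, ∫x²·sin²(jπx/a) dx = a³·(1/6 − 1/(4j²π²)); cross terms ∫x·sin(jπx/a)·sin(lπx/a) dx = 0 for j + l even and −4jla²/(π²(j² − l²)²) for j + l odd, ∫x²·sin(jπx/a)·sin(lπx/a) dx = (−1)^(j+l)·4jla³/(π²(j² − l²)²); higher powers the same way via product-to-sum and parts. d²/dx² sin(jπx/a) = −(jπ/a)²·sin(jπx/a); on 0 ≤ x ≤ a, ∫sin²(jπx/a) dx = a/2 and ∫sin(jπx/a)·sin(lπx/a) dx = 0 for j ≠ l, so only diagonal terms survive in ∫|ψ|² and ∫ψ·ψ″; ∫ψ·ψ′ dx = [ψ²/2] between the walls = 0.
Normalization: ∫|ψ|² dx = 7.1892.
⟨x⟩ = 2.5257, ⟨x²⟩ = 7.7251 ⇒ Δx = 1.1600.
⟨p⟩ = 0.0000, ⟨p²⟩ = 3.4291 ⇒ Δp = 1.8518.
Δx·Δp = 2.1481.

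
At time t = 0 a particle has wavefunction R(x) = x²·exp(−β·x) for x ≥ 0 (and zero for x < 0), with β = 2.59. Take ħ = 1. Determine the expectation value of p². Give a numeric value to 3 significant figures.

2.24

p² R = −ħ² d²R/dx²; ⟨p²⟩ = −ħ² ∫ R*·R'' dx / ∫|R|² dx.
Differentiate x²·exp(−β·x) with the product rule; every integrand then reduces to terms xʲ·e^(−2βx) on [0, ∞), with ∫₀^∞ xʲ·e^(−2βx) dx = j!/(2β)^(j+1).
State is unnormalized: ∫|R|² dx = 0.0064352, and ∫R*·(−ħ² R'') dx = 0.014389, so ⟨p²⟩ = 0.014389 / 0.0064352.
⟨p²⟩ = 2.2360.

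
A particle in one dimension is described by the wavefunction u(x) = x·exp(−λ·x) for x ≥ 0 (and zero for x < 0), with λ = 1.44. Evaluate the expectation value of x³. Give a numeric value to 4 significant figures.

2.512

⟨x³⟩ = ∫ x³·|u|² dx / ∫|u|² dx (integrals over the domain).
Every integrand reduces to terms xʲ·e^(−2λx) on [0, ∞); use ∫₀^∞ xʲ·e^(−2λx) dx = j!/(2λ)^(j+1).
State is unnormalized: ∫|u|² dx = 0.083724, and ∫u*·x³·u dx = 0.21029, so ⟨x³⟩ = 0.21029 / 0.083724.
⟨x³⟩ = 2.5117.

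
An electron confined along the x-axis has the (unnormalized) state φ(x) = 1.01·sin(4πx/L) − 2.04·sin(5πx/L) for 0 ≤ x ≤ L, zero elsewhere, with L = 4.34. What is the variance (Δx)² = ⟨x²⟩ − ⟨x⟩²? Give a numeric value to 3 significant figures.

Compute ⟨x⟩ and ⟨x²⟩ separately, then (Δx)² = ⟨x²⟩ − ⟨x⟩².
On 0 ≤ x ≤ L (j ≠ l): ∫sin²(jπx/L) dx = L/2, ∫sin(jπx/L)·sin(lπx/L) dx = 0; diagonal moments ∫x·sin²(jπx/L) dx = L²/4, ∫x²·sin²(jπx/L) dx = L³·(1/6 − 1/(4j²π²)); cross terms ∫x·sin(jπx/L)·sin(lπx/L) dx = 0 for j + l even and −4jlL²/(π²(j² − l²)²) for j + l odd, ∫x²·sin(jπx/L)·sin(lπx/L) dx = (−1)^(j+l)·4jlL³/(π²(j² − l²)²); higher powers the same way via product-to-sum and parts.
Normalization: ∫|φ|² dx = 11.244.
⟨x⟩ = 2.8608 and ⟨x²⟩ = 9.2341.
(Δx)² = 9.2341 − (2.8608)² = 1.0501.

1.05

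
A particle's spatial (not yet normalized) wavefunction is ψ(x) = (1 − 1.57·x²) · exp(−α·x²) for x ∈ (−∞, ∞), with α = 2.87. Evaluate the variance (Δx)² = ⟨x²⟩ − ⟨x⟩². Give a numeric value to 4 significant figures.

0.05120

Compute ⟨x⟩ and ⟨x²⟩ separately, then (Δx)² = ⟨x²⟩ − ⟨x⟩².
Expand each integrand as polynomial × e^(−2αx²) and use ∫x^(2j)·e^(−2αx²) dx = (2j−1)!!/(4α)^j · √(π/(2α)), odd powers → 0; here √(π/(2α)) = 0.73981.
Normalization: ∫|ψ|² dx = 0.57897.
⟨x⟩ = 0.0000 and ⟨x²⟩ = 0.051200.
(Δx)² = 0.051200 − (0.0000)² = 0.051200.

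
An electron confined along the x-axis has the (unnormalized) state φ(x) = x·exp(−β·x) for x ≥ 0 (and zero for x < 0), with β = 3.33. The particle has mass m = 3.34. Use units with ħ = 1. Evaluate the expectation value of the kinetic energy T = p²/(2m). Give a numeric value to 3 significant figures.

1.66

T = −(ħ²/2m) d²/dx², so ⟨T⟩ = −(ħ²/2m) ∫ φ*·φ'' dx / ∫|φ|² dx; with m = 3.34.
Differentiate x·exp(−β·x) with the product rule; every integrand then reduces to terms xʲ·e^(−2βx) on [0, ∞), with ∫₀^∞ xʲ·e^(−2βx) dx = j!/(2β)^(j+1).
State is unnormalized: ∫|φ|² dx = 0.0067703, and ∫φ*·(−ħ²/2m · φ'') dx = 0.011239, so ⟨T⟩ = 0.011239 / 0.0067703.
⟨T⟩ = 1.6600.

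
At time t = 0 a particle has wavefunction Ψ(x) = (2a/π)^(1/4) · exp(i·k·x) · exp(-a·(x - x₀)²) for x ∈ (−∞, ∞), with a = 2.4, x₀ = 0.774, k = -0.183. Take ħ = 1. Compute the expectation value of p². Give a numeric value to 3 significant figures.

2.43

p² Ψ = −ħ² d²Ψ/dx²; ⟨p²⟩ = −ħ² ∫ Ψ*·Ψ'' dx.
Gaussian moments (u = x − x₀): ∫u^(2j)·e^(−2au²) du = (2j−1)!!/(4a)^j · √(π/(2a)), odd powers integrate to 0; here √(π/(2a)) = 0.80901. Derivatives: Ψ′ = (ik − 2au)·Ψ, Ψ″ = ((ik − 2au)² − 2a)·Ψ; the odd-in-u pieces drop out.
⟨p²⟩ = 2.4335.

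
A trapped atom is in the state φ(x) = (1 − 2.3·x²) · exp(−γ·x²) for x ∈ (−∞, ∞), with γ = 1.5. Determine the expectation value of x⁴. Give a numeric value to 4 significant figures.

⟨x⁴⟩ = ∫ x⁴·|φ|² dx / ∫|φ|² dx (integrals over the domain).
Expand each integrand as polynomial × e^(−2γx²) and use ∫x^(2j)·e^(−2γx²) dx = (2j−1)!!/(4γ)^j · √(π/(2γ)), odd powers → 0; here √(π/(2γ)) = 1.0233.
State is unnormalized: ∫|φ|² dx = 0.68989, and ∫φ*·x⁴·φ dx = 0.19697, so ⟨x⁴⟩ = 0.19697 / 0.68989.
⟨x⁴⟩ = 0.28550.

0.2855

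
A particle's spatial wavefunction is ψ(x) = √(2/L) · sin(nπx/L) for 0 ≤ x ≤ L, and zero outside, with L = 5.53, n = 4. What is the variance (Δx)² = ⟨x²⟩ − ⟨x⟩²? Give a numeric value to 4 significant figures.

Compute ⟨x⟩ and ⟨x²⟩ separately, then (Δx)² = ⟨x²⟩ − ⟨x⟩².
With sin²θ = (1 − cos2θ)/2 on 0 ≤ x ≤ L: ∫sin²(nπx/L) dx = L/2, ∫x·sin²(nπx/L) dx = L²/4, ∫x²·sin²(nπx/L) dx = L³·(1/6 − 1/(4n²π²)); higher powers xᵏ the same way, integrating xᵏ·cos(2nπx/L) by parts.
⟨x⟩ = 2.7650 and ⟨x²⟩ = 10.097.
(Δx)² = 10.097 − (2.7650)² = 2.4516.

2.452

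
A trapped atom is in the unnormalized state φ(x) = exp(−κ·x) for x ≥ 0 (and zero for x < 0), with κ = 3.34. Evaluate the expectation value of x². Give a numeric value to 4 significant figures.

⟨x²⟩ = ∫ x²·|φ|² dx / ∫|φ|² dx (integrals over the domain).
Every integrand reduces to terms xʲ·e^(−2κx) on [0, ∞); use ∫₀^∞ xʲ·e^(−2κx) dx = j!/(2κ)^(j+1).
State is unnormalized: ∫|φ|² dx = 0.14970, and ∫φ*·x²·φ dx = 0.0067097, so ⟨x²⟩ = 0.0067097 / 0.14970.
⟨x²⟩ = 0.044821.

0.04482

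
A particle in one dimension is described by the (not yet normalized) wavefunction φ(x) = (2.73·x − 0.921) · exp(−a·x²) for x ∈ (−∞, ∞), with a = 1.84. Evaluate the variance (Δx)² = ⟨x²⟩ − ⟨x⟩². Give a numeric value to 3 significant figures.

0.149

Compute ⟨x⟩ and ⟨x²⟩ separately, then (Δx)² = ⟨x²⟩ − ⟨x⟩².
Expand each integrand as polynomial × e^(−2ax²) and use ∫x^(2j)·e^(−2ax²) dx = (2j−1)!!/(4a)^j · √(π/(2a)), odd powers → 0; here √(π/(2a)) = 0.92396.
Normalization: ∫|φ|² dx = 1.7194.
⟨x⟩ = -0.36716 and ⟨x²⟩ = 0.28374.
(Δx)² = 0.28374 − (-0.36716)² = 0.14893.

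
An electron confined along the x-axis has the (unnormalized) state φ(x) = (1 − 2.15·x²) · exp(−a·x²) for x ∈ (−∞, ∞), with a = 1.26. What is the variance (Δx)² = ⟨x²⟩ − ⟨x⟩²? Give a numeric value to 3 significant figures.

0.335

Compute ⟨x⟩ and ⟨x²⟩ separately, then (Δx)² = ⟨x²⟩ − ⟨x⟩².
Expand each integrand as polynomial × e^(−2ax²) and use ∫x^(2j)·e^(−2ax²) dx = (2j−1)!!/(4a)^j · √(π/(2a)), odd powers → 0; here √(π/(2a)) = 1.1165.
Normalization: ∫|φ|² dx = 0.77349.
⟨x⟩ = 0.0000 and ⟨x²⟩ = 0.33514.
(Δx)² = 0.33514 − (0.0000)² = 0.33514.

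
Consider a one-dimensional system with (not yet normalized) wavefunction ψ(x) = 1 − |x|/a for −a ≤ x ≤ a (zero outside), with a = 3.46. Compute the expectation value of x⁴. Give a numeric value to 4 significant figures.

4.095

⟨x⁴⟩ = ∫ x⁴·|ψ|² dx / ∫|ψ|² dx (integrals over the domain).
ψ is even, so ∫ over [−a, a] = 2∫₀ᵃ with ψ = 1 − x/a there: ∫₀ᵃ (1 − x/a)² dx = a/3, ∫₀ᵃ x²(1 − x/a)² dx = a³/30, ∫₀ᵃ x⁴(1 − x/a)² dx = a⁵/105.
State is unnormalized: ∫|ψ|² dx = 2.3067, and ∫ψ*·x⁴·ψ dx = 9.4454, so ⟨x⁴⟩ = 9.4454 / 2.3067.
⟨x⁴⟩ = 4.0948.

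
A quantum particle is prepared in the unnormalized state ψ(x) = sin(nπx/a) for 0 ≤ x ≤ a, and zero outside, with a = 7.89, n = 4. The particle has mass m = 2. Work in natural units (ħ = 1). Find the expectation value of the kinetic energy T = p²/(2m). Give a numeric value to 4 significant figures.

0.6342

T = −(ħ²/2m) d²/dx², so ⟨T⟩ = −(ħ²/2m) ∫ ψ*·ψ'' dx / ∫|ψ|² dx; with m = 2.
d/dx sin(nπx/a) = (nπ/a)·cos(nπx/a) and d²/dx² sin(nπx/a) = −(nπ/a)²·sin(nπx/a); on 0 ≤ x ≤ a, ∫sin²(nπx/a) dx = a/2 and ∫sin(nπx/a)·cos(nπx/a) dx = 0.
State is unnormalized: ∫|ψ|² dx = 3.9450, and ∫ψ*·(−ħ²/2m · ψ'') dx = 2.5018, so ⟨T⟩ = 2.5018 / 3.9450.
⟨T⟩ = 0.63417.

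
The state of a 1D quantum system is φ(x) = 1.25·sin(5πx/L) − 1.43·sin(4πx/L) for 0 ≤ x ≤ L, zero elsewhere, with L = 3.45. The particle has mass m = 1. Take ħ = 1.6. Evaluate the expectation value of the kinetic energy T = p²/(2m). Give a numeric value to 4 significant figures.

T = −(ħ²/2m) d²/dx², so ⟨T⟩ = −(ħ²/2m) ∫ φ*·φ'' dx / ∫|φ|² dx; with m = 1.
d²/dx² sin(jπx/L) = −(jπ/L)²·sin(jπx/L); on 0 ≤ x ≤ L, ∫sin²(jπx/L) dx = L/2 and ∫sin(jπx/L)·sin(lπx/L) dx = 0 for j ≠ l, so only diagonal terms survive in ∫|φ|² and ∫φ·φ″; ∫φ·φ′ dx = [φ²/2] between the walls = 0.
State is unnormalized: ∫|φ|² dx = 6.2228, and ∫φ*·(−ħ²/2m · φ'') dx = 131.42, so ⟨T⟩ = 131.42 / 6.2228.
⟨T⟩ = 21.120.

21.12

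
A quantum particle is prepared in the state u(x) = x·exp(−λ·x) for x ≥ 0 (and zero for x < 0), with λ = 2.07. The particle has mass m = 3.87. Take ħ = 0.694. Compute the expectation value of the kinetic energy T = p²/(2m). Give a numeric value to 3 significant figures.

0.267

T = −(ħ²/2m) d²/dx², so ⟨T⟩ = −(ħ²/2m) ∫ u*·u'' dx / ∫|u|² dx; with m = 3.87.
Differentiate x·exp(−λ·x) with the product rule; every integrand then reduces to terms xʲ·e^(−2λx) on [0, ∞), with ∫₀^∞ xʲ·e^(−2λx) dx = j!/(2λ)^(j+1).
State is unnormalized: ∫|u|² dx = 0.028186, and ∫u*·(−ħ²/2m · u'') dx = 0.0075153, so ⟨T⟩ = 0.0075153 / 0.028186.
⟨T⟩ = 0.26664.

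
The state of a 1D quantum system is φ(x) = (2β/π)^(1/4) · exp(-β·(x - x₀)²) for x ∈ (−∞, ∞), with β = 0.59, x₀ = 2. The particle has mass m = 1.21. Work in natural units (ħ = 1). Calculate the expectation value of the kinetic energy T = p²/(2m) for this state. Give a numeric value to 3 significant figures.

T = −(ħ²/2m) d²/dx², so ⟨T⟩ = −(ħ²/2m) ∫ φ*·φ'' dx; with m = 1.21.
Gaussian moments (u = x − x₀): ∫u^(2j)·e^(−2βu²) du = (2j−1)!!/(4β)^j · √(π/(2β)), odd powers integrate to 0; here √(π/(2β)) = 1.6317. Derivatives: d/dx e^(−βu²) = −2βu·e^(−βu²), d²/dx² e^(−βu²) = (4β²u² − 2β)·e^(−βu²).
⟨T⟩ = 0.24380.

0.244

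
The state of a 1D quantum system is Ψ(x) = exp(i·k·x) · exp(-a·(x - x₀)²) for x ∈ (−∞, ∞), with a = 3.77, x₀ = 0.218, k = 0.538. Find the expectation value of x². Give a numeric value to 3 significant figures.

0.114

⟨x²⟩ = ∫ x²·|Ψ|² dx / ∫|Ψ|² dx (integrals over the domain).
Gaussian moments (u = x − x₀): ∫u^(2j)·e^(−2au²) du = (2j−1)!!/(4a)^j · √(π/(2a)), odd powers integrate to 0; here √(π/(2a)) = 0.64549.
State is unnormalized: ∫|Ψ|² dx = 0.64549, and ∫Ψ*·x²·Ψ dx = 0.073481, so ⟨x²⟩ = 0.073481 / 0.64549.
⟨x²⟩ = 0.11384.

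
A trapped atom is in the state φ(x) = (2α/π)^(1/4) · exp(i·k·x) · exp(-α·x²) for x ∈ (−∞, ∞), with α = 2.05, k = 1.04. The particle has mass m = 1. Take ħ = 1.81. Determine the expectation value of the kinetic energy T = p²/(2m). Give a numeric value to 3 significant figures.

5.13

T = −(ħ²/2m) d²/dx², so ⟨T⟩ = −(ħ²/2m) ∫ φ*·φ'' dx; with m = 1.
Gaussian moments: ∫x^(2j)·e^(−2αx²) dx = (2j−1)!!/(4α)^j · √(π/(2α)), odd powers integrate to 0; here √(π/(2α)) = 0.87535. Derivatives: φ′ = (ik − 2αx)·φ, φ″ = ((ik − 2αx)² − 2α)·φ; the odd-in-x pieces drop out.
⟨T⟩ = 5.1297.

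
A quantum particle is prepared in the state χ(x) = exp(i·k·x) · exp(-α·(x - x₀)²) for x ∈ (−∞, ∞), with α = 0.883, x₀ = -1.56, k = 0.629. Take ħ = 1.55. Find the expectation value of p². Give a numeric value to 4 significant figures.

3.072

p² χ = −ħ² d²χ/dx²; ⟨p²⟩ = −ħ² ∫ χ*·χ'' dx / ∫|χ|² dx.
Gaussian moments (u = x − x₀): ∫u^(2j)·e^(−2αu²) du = (2j−1)!!/(4α)^j · √(π/(2α)), odd powers integrate to 0; here √(π/(2α)) = 1.3338. Derivatives: χ′ = (ik − 2αu)·χ, χ″ = ((ik − 2αu)² − 2α)·χ; the odd-in-u pieces drop out.
State is unnormalized: ∫|χ|² dx = 1.3338, and ∫χ*·(−ħ² χ'') dx = 4.0972, so ⟨p²⟩ = 4.0972 / 1.3338.
⟨p²⟩ = 3.0719.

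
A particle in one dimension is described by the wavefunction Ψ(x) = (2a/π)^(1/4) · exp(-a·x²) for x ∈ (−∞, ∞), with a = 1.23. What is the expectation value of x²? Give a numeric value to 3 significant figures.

0.203

⟨x²⟩ = ∫ x²·|Ψ|² dx (integrals over the domain).
Gaussian moments: ∫x^(2j)·e^(−2ax²) dx = (2j−1)!!/(4a)^j · √(π/(2a)), odd powers integrate to 0; here √(π/(2a)) = 1.1301.
⟨x²⟩ = 0.20325.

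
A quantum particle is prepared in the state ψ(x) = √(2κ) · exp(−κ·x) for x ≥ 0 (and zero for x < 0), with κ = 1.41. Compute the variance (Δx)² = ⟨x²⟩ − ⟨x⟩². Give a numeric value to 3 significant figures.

0.126

Compute ⟨x⟩ and ⟨x²⟩ separately, then (Δx)² = ⟨x²⟩ − ⟨x⟩².
Every integrand reduces to terms xʲ·e^(−2κx) on [0, ∞); use ∫₀^∞ xʲ·e^(−2κx) dx = j!/(2κ)^(j+1).
⟨x⟩ = 0.35461 and ⟨x²⟩ = 0.25150.
(Δx)² = 0.25150 − (0.35461)² = 0.12575.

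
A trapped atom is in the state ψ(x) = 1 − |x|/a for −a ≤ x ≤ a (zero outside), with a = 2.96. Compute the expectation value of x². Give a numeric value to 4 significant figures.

0.8762

⟨x²⟩ = ∫ x²·|ψ|² dx / ∫|ψ|² dx (integrals over the domain).
ψ is even, so ∫ over [−a, a] = 2∫₀ᵃ with ψ = 1 − x/a there: ∫₀ᵃ (1 − x/a)² dx = a/3, ∫₀ᵃ x²(1 − x/a)² dx = a³/30, ∫₀ᵃ x⁴(1 − x/a)² dx = a⁵/105.
State is unnormalized: ∫|ψ|² dx = 1.9733, and ∫ψ*·x²·ψ dx = 1.7290, so ⟨x²⟩ = 1.7290 / 1.9733.
⟨x²⟩ = 0.87616.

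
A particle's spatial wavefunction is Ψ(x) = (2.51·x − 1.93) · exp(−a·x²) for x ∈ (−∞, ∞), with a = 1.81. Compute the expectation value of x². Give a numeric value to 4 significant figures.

⟨x²⟩ = ∫ x²·|Ψ|² dx / ∫|Ψ|² dx (integrals over the domain).
Expand each integrand as polynomial × e^(−2ax²) and use ∫x^(2j)·e^(−2ax²) dx = (2j−1)!!/(4a)^j · √(π/(2a)), odd powers → 0; here √(π/(2a)) = 0.93158.
State is unnormalized: ∫|Ψ|² dx = 4.2807, and ∫Ψ*·x²·Ψ dx = 0.81519, so ⟨x²⟩ = 0.81519 / 4.2807.
⟨x²⟩ = 0.19043.

0.1904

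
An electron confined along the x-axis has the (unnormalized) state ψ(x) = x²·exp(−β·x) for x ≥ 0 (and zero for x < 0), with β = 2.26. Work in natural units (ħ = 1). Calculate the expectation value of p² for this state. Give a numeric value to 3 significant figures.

1.70

p² ψ = −ħ² d²ψ/dx²; ⟨p²⟩ = −ħ² ∫ ψ*·ψ'' dx / ∫|ψ|² dx.
Differentiate x²·exp(−β·x) with the product rule; every integrand then reduces to terms xʲ·e^(−2βx) on [0, ∞), with ∫₀^∞ xʲ·e^(−2βx) dx = j!/(2β)^(j+1).
State is unnormalized: ∫|ψ|² dx = 0.012721, and ∫ψ*·(−ħ² ψ'') dx = 0.021658, so ⟨p²⟩ = 0.021658 / 0.012721.
⟨p²⟩ = 1.7025.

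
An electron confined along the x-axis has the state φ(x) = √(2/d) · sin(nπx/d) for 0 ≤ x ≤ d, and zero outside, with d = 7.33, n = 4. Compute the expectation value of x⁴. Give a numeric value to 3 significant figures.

559.

⟨x⁴⟩ = ∫ x⁴·|φ|² dx (integrals over the domain).
With sin²θ = (1 − cos2θ)/2 on 0 ≤ x ≤ d: ∫sin²(nπx/d) dx = d/2, ∫x·sin²(nπx/d) dx = d²/4, ∫x²·sin²(nπx/d) dx = d³·(1/6 − 1/(4n²π²)); higher powers xᵏ the same way, integrating xᵏ·cos(2nπx/d) by parts.
⟨x⁴⟩ = 559.25.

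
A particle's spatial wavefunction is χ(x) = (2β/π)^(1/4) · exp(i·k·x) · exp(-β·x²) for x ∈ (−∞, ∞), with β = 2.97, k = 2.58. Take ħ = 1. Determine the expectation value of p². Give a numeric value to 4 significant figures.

p² χ = −ħ² d²χ/dx²; ⟨p²⟩ = −ħ² ∫ χ*·χ'' dx.
Gaussian moments: ∫x^(2j)·e^(−2βx²) dx = (2j−1)!!/(4β)^j · √(π/(2β)), odd powers integrate to 0; here √(π/(2β)) = 0.72725. Derivatives: χ′ = (ik − 2βx)·χ, χ″ = ((ik − 2βx)² − 2β)·χ; the odd-in-x pieces drop out.
⟨p²⟩ = 9.6264.

9.626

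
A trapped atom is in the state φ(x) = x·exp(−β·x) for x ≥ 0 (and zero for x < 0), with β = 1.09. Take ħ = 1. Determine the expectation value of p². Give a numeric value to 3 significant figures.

1.19

p² φ = −ħ² d²φ/dx²; ⟨p²⟩ = −ħ² ∫ φ*·φ'' dx / ∫|φ|² dx.
Differentiate x·exp(−β·x) with the product rule; every integrand then reduces to terms xʲ·e^(−2βx) on [0, ∞), with ∫₀^∞ xʲ·e^(−2βx) dx = j!/(2β)^(j+1).
State is unnormalized: ∫|φ|² dx = 0.19305, and ∫φ*·(−ħ² φ'') dx = 0.22936, so ⟨p²⟩ = 0.22936 / 0.19305.
⟨p²⟩ = 1.1881.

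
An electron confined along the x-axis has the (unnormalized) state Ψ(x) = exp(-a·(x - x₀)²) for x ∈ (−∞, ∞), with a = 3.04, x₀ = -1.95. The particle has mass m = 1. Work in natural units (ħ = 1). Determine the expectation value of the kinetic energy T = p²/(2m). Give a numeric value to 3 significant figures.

1.52

T = −(ħ²/2m) d²/dx², so ⟨T⟩ = −(ħ²/2m) ∫ Ψ*·Ψ'' dx / ∫|Ψ|² dx; with m = 1.
Gaussian moments (u = x − x₀): ∫u^(2j)·e^(−2au²) du = (2j−1)!!/(4a)^j · √(π/(2a)), odd powers integrate to 0; here √(π/(2a)) = 0.71882. Derivatives: d/dx e^(−au²) = −2au·e^(−au²), d²/dx² e^(−au²) = (4a²u² − 2a)·e^(−au²).
State is unnormalized: ∫|Ψ|² dx = 0.71882, and ∫Ψ*·(−ħ²/2m · Ψ'') dx = 1.0926, so ⟨T⟩ = 1.0926 / 0.71882.
⟨T⟩ = 1.5200.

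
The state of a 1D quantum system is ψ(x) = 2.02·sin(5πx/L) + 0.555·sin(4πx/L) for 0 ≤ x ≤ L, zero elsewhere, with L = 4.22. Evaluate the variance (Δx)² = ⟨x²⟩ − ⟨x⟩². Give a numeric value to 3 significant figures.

1.26

Compute ⟨x⟩ and ⟨x²⟩ separately, then (Δx)² = ⟨x²⟩ − ⟨x⟩².
On 0 ≤ x ≤ L (j ≠ l): ∫sin²(jπx/L) dx = L/2, ∫sin(jπx/L)·sin(lπx/L) dx = 0; diagonal moments ∫x·sin²(jπx/L) dx = L²/4, ∫x²·sin²(jπx/L) dx = L³·(1/6 − 1/(4j²π²)); cross terms ∫x·sin(jπx/L)·sin(lπx/L) dx = 0 for j + l even and −4jlL²/(π²(j² − l²)²) for j + l odd, ∫x²·sin(jπx/L)·sin(lπx/L) dx = (−1)^(j+l)·4jlL³/(π²(j² − l²)²); higher powers the same way via product-to-sum and parts.
Normalization: ∫|ψ|² dx = 9.2596.
⟨x⟩ = 1.6785 and ⟨x²⟩ = 4.0776.
(Δx)² = 4.0776 − (1.6785)² = 1.2603.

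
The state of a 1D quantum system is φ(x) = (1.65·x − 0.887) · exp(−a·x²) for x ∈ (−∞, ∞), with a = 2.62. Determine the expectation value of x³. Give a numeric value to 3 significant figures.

-0.0764

⟨x³⟩ = ∫ x³·|φ|² dx / ∫|φ|² dx (integrals over the domain).
Expand each integrand as polynomial × e^(−2ax²) and use ∫x^(2j)·e^(−2ax²) dx = (2j−1)!!/(4a)^j · √(π/(2a)), odd powers → 0; here √(π/(2a)) = 0.77430.
State is unnormalized: ∫|φ|² dx = 0.81034, and ∫φ*·x³·φ dx = -0.061908, so ⟨x³⟩ = -0.061908 / 0.81034.
⟨x³⟩ = -0.076397.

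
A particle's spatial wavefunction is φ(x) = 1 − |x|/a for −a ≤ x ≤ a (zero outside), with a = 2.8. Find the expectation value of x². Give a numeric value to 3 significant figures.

⟨x²⟩ = ∫ x²·|φ|² dx / ∫|φ|² dx (integrals over the domain).
φ is even, so ∫ over [−a, a] = 2∫₀ᵃ with φ = 1 − x/a there: ∫₀ᵃ (1 − x/a)² dx = a/3, ∫₀ᵃ x²(1 − x/a)² dx = a³/30, ∫₀ᵃ x⁴(1 − x/a)² dx = a⁵/105.
State is unnormalized: ∫|φ|² dx = 1.8667, and ∫φ*·x²·φ dx = 1.4635, so ⟨x²⟩ = 1.4635 / 1.8667.
⟨x²⟩ = 0.78400.

0.784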